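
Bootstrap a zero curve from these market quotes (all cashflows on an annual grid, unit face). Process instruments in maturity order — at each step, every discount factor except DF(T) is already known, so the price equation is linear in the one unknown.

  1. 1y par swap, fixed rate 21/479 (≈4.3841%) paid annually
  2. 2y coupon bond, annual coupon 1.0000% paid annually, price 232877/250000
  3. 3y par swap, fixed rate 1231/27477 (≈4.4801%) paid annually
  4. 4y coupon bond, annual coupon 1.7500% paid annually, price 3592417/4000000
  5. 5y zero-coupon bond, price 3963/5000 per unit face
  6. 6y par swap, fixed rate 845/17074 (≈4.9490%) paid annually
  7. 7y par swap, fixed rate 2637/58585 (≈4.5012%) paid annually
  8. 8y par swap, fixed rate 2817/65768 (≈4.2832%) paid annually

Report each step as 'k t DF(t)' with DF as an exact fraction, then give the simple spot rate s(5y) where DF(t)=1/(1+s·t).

step 1 [1y] swap r/1=21/479: DF=(1 − 21/479·(0))/(1+21/479) = 479/500 ≈ 0.958000
step 2 [2y] bond c/1=1/100: DF=(232877/250000 − 1/100·(0.958000))/(1+1/100) = 1141/1250 ≈ 0.912800
step 3 [3y] swap r/1=1231/27477: DF=(1 − 1231/27477·(0.958000+0.912800))/(1+1231/27477) = 8769/10000 ≈ 0.876900
step 4 [4y] bond c/1=7/400: DF=(3592417/4000000 − 7/400·(0.958000+0.912800+0.876900))/(1+7/400) = 4177/5000 ≈ 0.835400
step 5 [5y] zero: DF = P = 3963/5000 ≈ 0.792600
step 6 [6y] swap r/1=845/17074: DF=(1 − 845/17074·(0.958000+0.912800+0.876900+0.835400+0.792600))/(1+845/17074) = 1493/2000 ≈ 0.746500
step 7 [7y] swap r/1=2637/58585: DF=(1 − 2637/58585·(0.958000+0.912800+0.876900+0.835400+0.792600+0.746500))/(1+2637/58585) = 7363/10000 ≈ 0.736300
step 8 [8y] swap r/1=2817/65768: DF=(1 − 2817/65768·(0.958000+0.912800+0.876900+0.835400+0.792600+0.746500+0.736300))/(1+2817/65768) = 7183/10000 ≈ 0.718300

1 1 479/500
2 2 1141/1250
3 3 8769/10000
4 4 4177/5000
5 5 3963/5000
6 6 1493/2000
7 7 7363/10000
8 8 7183/10000
s(5y) = (1/(3963/5000) − 1)/(5) = 1037/19815 ≈ 5.2334%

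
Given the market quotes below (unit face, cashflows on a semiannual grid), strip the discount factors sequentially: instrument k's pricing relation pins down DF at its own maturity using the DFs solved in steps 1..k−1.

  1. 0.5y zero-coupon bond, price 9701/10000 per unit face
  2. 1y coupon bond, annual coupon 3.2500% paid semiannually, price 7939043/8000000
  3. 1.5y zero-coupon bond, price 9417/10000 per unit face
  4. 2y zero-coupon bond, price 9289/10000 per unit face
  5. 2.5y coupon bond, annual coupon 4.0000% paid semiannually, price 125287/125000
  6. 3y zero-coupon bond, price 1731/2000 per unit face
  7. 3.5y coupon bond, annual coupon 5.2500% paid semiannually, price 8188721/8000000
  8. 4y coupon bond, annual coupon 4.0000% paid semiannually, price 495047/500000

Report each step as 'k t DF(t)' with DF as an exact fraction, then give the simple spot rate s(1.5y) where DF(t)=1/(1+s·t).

1 1/2 9701/10000
2 1 961/1000
3 3/2 9417/10000
4 2 9289/10000
5 5/2 9081/10000
6 3 1731/2000
7 7/2 2137/2500
8 4 4223/5000
s(1.5y) = (1/(9417/10000) − 1)/(3/2) = 1166/28251 ≈ 4.1273%

step 1 [0.5y] zero: DF = P = 9701/10000 ≈ 0.970100
step 2 [1y] bond c/2=13/800: DF=(7939043/8000000 − 13/800·(0.970100))/(1+13/800) = 961/1000 ≈ 0.961000
step 3 [1.5y] zero: DF = P = 9417/10000 ≈ 0.941700
step 4 [2y] zero: DF = P = 9289/10000 ≈ 0.928900
step 5 [2.5y] bond c/2=1/50: DF=(125287/125000 − 1/50·(0.970100+0.961000+0.941700+0.928900))/(1+1/50) = 9081/10000 ≈ 0.908100
step 6 [3y] zero: DF = P = 1731/2000 ≈ 0.865500
step 7 [3.5y] bond c/2=21/800: DF=(8188721/8000000 − 21/800·(0.970100+0.961000+0.941700+0.928900+0.908100+0.865500))/(1+21/800) = 2137/2500 ≈ 0.854800
step 8 [4y] bond c/2=1/50: DF=(495047/500000 − 1/50·(0.970100+0.961000+0.941700+0.928900+0.908100+0.865500+0.854800))/(1+1/50) = 4223/5000 ≈ 0.844600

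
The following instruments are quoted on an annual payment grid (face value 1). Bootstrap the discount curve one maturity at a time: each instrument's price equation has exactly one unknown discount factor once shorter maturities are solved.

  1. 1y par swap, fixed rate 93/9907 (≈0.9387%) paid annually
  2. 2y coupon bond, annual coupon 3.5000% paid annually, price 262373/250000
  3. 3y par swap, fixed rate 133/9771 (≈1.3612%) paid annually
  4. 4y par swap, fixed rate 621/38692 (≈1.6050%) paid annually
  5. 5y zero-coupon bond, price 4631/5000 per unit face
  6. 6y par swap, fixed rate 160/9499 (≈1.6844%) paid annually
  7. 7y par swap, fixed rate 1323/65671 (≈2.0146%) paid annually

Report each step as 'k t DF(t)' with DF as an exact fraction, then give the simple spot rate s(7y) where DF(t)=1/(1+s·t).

step 1 [1y] swap r/1=93/9907: DF=(1 − 93/9907·(0))/(1+93/9907) = 9907/10000 ≈ 0.990700
step 2 [2y] bond c/1=7/200: DF=(262373/250000 − 7/200·(0.990700))/(1+7/200) = 1961/2000 ≈ 0.980500
step 3 [3y] swap r/1=133/9771: DF=(1 − 133/9771·(0.990700+0.980500))/(1+133/9771) = 9601/10000 ≈ 0.960100
step 4 [4y] swap r/1=621/38692: DF=(1 − 621/38692·(0.990700+0.980500+0.960100))/(1+621/38692) = 9379/10000 ≈ 0.937900
step 5 [5y] zero: DF = P = 4631/5000 ≈ 0.926200
step 6 [6y] swap r/1=160/9499: DF=(1 − 160/9499·(0.990700+0.980500+0.960100+0.937900+0.926200))/(1+160/9499) = 113/125 ≈ 0.904000
step 7 [7y] swap r/1=1323/65671: DF=(1 − 1323/65671·(0.990700+0.980500+0.960100+0.937900+0.926200+0.904000))/(1+1323/65671) = 8677/10000 ≈ 0.867700

1 1 9907/10000
2 2 1961/2000
3 3 9601/10000
4 4 9379/10000
5 5 4631/5000
6 6 113/125
7 7 8677/10000
s(7y) = (1/(8677/10000) − 1)/(7) = 189/8677 ≈ 2.1782%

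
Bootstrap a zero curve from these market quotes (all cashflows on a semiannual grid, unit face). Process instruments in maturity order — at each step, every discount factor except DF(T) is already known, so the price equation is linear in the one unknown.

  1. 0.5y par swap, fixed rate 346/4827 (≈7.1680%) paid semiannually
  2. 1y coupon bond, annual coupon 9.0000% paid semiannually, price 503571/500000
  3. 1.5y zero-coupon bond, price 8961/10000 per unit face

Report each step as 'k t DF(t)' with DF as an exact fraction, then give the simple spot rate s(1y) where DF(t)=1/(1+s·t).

step 1 [0.5y] swap r/2=173/4827: DF=(1 − 173/4827·(0))/(1+173/4827) = 4827/5000 ≈ 0.965400
step 2 [1y] bond c/2=9/200: DF=(503571/500000 − 9/200·(0.965400))/(1+9/200) = 4611/5000 ≈ 0.922200
step 3 [1.5y] zero: DF = P = 8961/10000 ≈ 0.896100

1 1/2 4827/5000
2 1 4611/5000
3 3/2 8961/10000
s(1y) = (1/(4611/5000) − 1)/(1) = 389/4611 ≈ 8.4363%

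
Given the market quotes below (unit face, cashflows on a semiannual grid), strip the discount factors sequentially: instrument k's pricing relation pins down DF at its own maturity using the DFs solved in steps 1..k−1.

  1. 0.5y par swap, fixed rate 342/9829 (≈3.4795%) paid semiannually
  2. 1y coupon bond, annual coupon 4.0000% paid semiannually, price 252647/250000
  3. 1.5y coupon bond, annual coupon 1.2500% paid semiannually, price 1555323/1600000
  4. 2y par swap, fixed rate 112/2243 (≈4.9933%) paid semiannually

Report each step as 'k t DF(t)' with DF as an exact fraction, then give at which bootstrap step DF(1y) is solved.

step 1 [0.5y] swap r/2=171/9829: DF=(1 − 171/9829·(0))/(1+171/9829) = 9829/10000 ≈ 0.982900
step 2 [1y] bond c/2=1/50: DF=(252647/250000 − 1/50·(0.982900))/(1+1/50) = 1943/2000 ≈ 0.971500
step 3 [1.5y] bond c/2=1/160: DF=(1555323/1600000 − 1/160·(0.982900+0.971500))/(1+1/160) = 9539/10000 ≈ 0.953900
step 4 [2y] swap r/2=56/2243: DF=(1 − 56/2243·(0.982900+0.971500+0.953900))/(1+56/2243) = 1131/1250 ≈ 0.904800

1 1/2 9829/10000
2 1 1943/2000
3 3/2 9539/10000
4 2 1131/1250
DF(1y) is solved at step 2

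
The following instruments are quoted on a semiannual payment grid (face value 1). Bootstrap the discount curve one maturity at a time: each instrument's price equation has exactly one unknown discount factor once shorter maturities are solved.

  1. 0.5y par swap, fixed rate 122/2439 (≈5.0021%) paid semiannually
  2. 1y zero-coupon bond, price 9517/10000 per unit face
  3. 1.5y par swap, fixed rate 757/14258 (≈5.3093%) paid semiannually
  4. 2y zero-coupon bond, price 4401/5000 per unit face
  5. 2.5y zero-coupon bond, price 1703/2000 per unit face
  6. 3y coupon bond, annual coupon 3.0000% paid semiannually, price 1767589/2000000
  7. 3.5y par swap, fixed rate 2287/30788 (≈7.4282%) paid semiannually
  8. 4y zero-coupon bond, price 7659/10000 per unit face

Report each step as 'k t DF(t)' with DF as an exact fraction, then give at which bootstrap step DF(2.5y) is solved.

step 1 [0.5y] swap r/2=61/2439: DF=(1 − 61/2439·(0))/(1+61/2439) = 2439/2500 ≈ 0.975600
step 2 [1y] zero: DF = P = 9517/10000 ≈ 0.951700
step 3 [1.5y] swap r/2=757/28516: DF=(1 − 757/28516·(0.975600+0.951700))/(1+757/28516) = 9243/10000 ≈ 0.924300
step 4 [2y] zero: DF = P = 4401/5000 ≈ 0.880200
step 5 [2.5y] zero: DF = P = 1703/2000 ≈ 0.851500
step 6 [3y] bond c/2=3/200: DF=(1767589/2000000 − 3/200·(0.975600+0.951700+0.924300+0.880200+0.851500))/(1+3/200) = 803/1000 ≈ 0.803000
step 7 [3.5y] swap r/2=2287/61576: DF=(1 − 2287/61576·(0.975600+0.951700+0.924300+0.880200+0.851500+0.803000))/(1+2287/61576) = 7713/10000 ≈ 0.771300
step 8 [4y] zero: DF = P = 7659/10000 ≈ 0.765900

1 1/2 2439/2500
2 1 9517/10000
3 3/2 9243/10000
4 2 4401/5000
5 5/2 1703/2000
6 3 803/1000
7 7/2 7713/10000
8 4 7659/10000
DF(2.5y) is solved at step 5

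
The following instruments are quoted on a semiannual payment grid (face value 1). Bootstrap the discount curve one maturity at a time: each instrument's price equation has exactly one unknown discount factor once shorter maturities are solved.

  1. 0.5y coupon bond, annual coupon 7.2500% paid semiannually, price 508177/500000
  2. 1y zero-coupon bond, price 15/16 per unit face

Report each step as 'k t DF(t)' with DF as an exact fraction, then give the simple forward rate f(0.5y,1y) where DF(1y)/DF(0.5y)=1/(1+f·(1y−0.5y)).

1 1/2 613/625
2 1 15/16
f(0.5y,1y) = ((613/625)/(15/16) − 1)/(1/2) = 866/9375 ≈ 9.2373%

step 1 [0.5y] bond c/2=29/800: DF=(508177/500000 − 29/800·(0))/(1+29/800) = 613/625 ≈ 0.980800
step 2 [1y] zero: DF = P = 15/16 ≈ 0.937500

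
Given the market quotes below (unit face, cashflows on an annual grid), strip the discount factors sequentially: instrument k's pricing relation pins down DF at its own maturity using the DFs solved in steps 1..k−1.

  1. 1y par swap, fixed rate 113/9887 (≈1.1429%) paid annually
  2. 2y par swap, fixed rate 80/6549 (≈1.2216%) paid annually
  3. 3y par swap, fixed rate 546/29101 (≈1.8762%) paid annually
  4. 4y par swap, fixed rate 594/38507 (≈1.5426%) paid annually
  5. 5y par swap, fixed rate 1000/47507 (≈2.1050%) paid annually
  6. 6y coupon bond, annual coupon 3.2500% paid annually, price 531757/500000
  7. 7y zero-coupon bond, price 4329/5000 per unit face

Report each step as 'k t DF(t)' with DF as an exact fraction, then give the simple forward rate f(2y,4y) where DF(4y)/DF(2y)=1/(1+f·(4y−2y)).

1 1 9887/10000
2 2 122/125
3 3 4727/5000
4 4 4703/5000
5 5 9/10
6 6 1761/2000
7 7 4329/5000
f(2y,4y) = ((122/125)/(4703/5000) − 1)/(2) = 177/9406 ≈ 1.8818%

step 1 [1y] swap r/1=113/9887: DF=(1 − 113/9887·(0))/(1+113/9887) = 9887/10000 ≈ 0.988700
step 2 [2y] swap r/1=80/6549: DF=(1 − 80/6549·(0.988700))/(1+80/6549) = 122/125 ≈ 0.976000
step 3 [3y] swap r/1=546/29101: DF=(1 − 546/29101·(0.988700+0.976000))/(1+546/29101) = 4727/5000 ≈ 0.945400
step 4 [4y] swap r/1=594/38507: DF=(1 − 594/38507·(0.988700+0.976000+0.945400))/(1+594/38507) = 4703/5000 ≈ 0.940600
step 5 [5y] swap r/1=1000/47507: DF=(1 − 1000/47507·(0.988700+0.976000+0.945400+0.940600))/(1+1000/47507) = 9/10 ≈ 0.900000
step 6 [6y] bond c/1=13/400: DF=(531757/500000 − 13/400·(0.988700+0.976000+0.945400+0.940600+0.900000))/(1+13/400) = 1761/2000 ≈ 0.880500
step 7 [7y] zero: DF = P = 4329/5000 ≈ 0.865800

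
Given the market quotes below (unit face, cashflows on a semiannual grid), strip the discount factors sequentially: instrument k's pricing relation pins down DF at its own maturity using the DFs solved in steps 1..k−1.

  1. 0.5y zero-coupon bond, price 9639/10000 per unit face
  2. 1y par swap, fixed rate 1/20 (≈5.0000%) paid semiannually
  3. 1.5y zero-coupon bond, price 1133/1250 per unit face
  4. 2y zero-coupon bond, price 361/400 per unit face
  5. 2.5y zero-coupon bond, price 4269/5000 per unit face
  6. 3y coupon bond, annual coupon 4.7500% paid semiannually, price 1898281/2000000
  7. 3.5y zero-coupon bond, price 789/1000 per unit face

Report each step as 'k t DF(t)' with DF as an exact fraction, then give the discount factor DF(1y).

1 1/2 9639/10000
2 1 9521/10000
3 3/2 1133/1250
4 2 361/400
5 5/2 4269/5000
6 3 8209/10000
7 7/2 789/1000
DF(1y) = 9521/10000 ≈ 0.952100

step 1 [0.5y] zero: DF = P = 9639/10000 ≈ 0.963900
step 2 [1y] swap r/2=1/40: DF=(1 − 1/40·(0.963900))/(1+1/40) = 9521/10000 ≈ 0.952100
step 3 [1.5y] zero: DF = P = 1133/1250 ≈ 0.906400
step 4 [2y] zero: DF = P = 361/400 ≈ 0.902500
step 5 [2.5y] zero: DF = P = 4269/5000 ≈ 0.853800
step 6 [3y] bond c/2=19/800: DF=(1898281/2000000 − 19/800·(0.963900+0.952100+0.906400+0.902500+0.853800))/(1+19/800) = 8209/10000 ≈ 0.820900
step 7 [3.5y] zero: DF = P = 789/1000 ≈ 0.789000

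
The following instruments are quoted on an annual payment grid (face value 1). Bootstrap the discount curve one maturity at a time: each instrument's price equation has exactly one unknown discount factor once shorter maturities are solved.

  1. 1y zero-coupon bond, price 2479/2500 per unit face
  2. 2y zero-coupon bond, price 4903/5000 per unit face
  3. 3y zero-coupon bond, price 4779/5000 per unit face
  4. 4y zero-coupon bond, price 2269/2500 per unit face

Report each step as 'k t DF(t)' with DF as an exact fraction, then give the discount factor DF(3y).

step 1 [1y] zero: DF = P = 2479/2500 ≈ 0.991600
step 2 [2y] zero: DF = P = 4903/5000 ≈ 0.980600
step 3 [3y] zero: DF = P = 4779/5000 ≈ 0.955800
step 4 [4y] zero: DF = P = 2269/2500 ≈ 0.907600

1 1 2479/2500
2 2 4903/5000
3 3 4779/5000
4 4 2269/2500
DF(3y) = 4779/5000 ≈ 0.955800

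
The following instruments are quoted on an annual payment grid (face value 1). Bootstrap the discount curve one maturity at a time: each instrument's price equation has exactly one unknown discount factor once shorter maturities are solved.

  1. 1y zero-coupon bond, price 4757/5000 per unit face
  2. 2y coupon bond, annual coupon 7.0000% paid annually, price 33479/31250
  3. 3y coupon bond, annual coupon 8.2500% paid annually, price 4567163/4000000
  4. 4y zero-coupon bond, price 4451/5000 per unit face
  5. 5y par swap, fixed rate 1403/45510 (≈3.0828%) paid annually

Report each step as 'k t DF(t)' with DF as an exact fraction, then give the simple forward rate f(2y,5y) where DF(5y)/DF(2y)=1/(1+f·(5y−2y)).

1 1 4757/5000
2 2 939/1000
3 3 9107/10000
4 4 4451/5000
5 5 8597/10000
f(2y,5y) = ((939/1000)/(8597/10000) − 1)/(3) = 793/25791 ≈ 3.0747%

step 1 [1y] zero: DF = P = 4757/5000 ≈ 0.951400
step 2 [2y] bond c/1=7/100: DF=(33479/31250 − 7/100·(0.951400))/(1+7/100) = 939/1000 ≈ 0.939000
step 3 [3y] bond c/1=33/400: DF=(4567163/4000000 − 33/400·(0.951400+0.939000))/(1+33/400) = 9107/10000 ≈ 0.910700
step 4 [4y] zero: DF = P = 4451/5000 ≈ 0.890200
step 5 [5y] swap r/1=1403/45510: DF=(1 − 1403/45510·(0.951400+0.939000+0.910700+0.890200))/(1+1403/45510) = 8597/10000 ≈ 0.859700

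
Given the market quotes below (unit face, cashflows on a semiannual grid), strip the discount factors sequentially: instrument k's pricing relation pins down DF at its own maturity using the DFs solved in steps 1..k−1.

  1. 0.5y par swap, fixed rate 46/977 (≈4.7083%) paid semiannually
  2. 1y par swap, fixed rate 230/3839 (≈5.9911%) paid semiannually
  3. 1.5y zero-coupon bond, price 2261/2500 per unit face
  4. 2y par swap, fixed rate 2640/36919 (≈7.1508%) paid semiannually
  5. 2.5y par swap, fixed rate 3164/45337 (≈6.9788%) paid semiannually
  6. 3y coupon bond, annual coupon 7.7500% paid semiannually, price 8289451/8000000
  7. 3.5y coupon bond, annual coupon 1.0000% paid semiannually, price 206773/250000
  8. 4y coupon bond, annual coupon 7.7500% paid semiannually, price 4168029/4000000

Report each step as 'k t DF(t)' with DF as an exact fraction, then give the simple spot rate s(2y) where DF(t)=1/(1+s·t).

1 1/2 977/1000
2 1 377/400
3 3/2 2261/2500
4 2 217/250
5 5/2 4209/5000
6 3 2071/2500
7 7/2 7963/10000
8 4 3867/5000
s(2y) = (1/(217/250) − 1)/(2) = 33/434 ≈ 7.6037%

step 1 [0.5y] swap r/2=23/977: DF=(1 − 23/977·(0))/(1+23/977) = 977/1000 ≈ 0.977000
step 2 [1y] swap r/2=115/3839: DF=(1 − 115/3839·(0.977000))/(1+115/3839) = 377/400 ≈ 0.942500
step 3 [1.5y] zero: DF = P = 2261/2500 ≈ 0.904400
step 4 [2y] swap r/2=1320/36919: DF=(1 − 1320/36919·(0.977000+0.942500+0.904400))/(1+1320/36919) = 217/250 ≈ 0.868000
step 5 [2.5y] swap r/2=1582/45337: DF=(1 − 1582/45337·(0.977000+0.942500+0.904400+0.868000))/(1+1582/45337) = 4209/5000 ≈ 0.841800
step 6 [3y] bond c/2=31/800: DF=(8289451/8000000 − 31/800·(0.977000+0.942500+0.904400+0.868000+0.841800))/(1+31/800) = 2071/2500 ≈ 0.828400
step 7 [3.5y] bond c/2=1/200: DF=(206773/250000 − 1/200·(0.977000+0.942500+0.904400+0.868000+0.841800+0.828400))/(1+1/200) = 7963/10000 ≈ 0.796300
step 8 [4y] bond c/2=31/800: DF=(4168029/4000000 − 31/800·(0.977000+0.942500+0.904400+0.868000+0.841800+0.828400+0.796300))/(1+31/800) = 3867/5000 ≈ 0.773400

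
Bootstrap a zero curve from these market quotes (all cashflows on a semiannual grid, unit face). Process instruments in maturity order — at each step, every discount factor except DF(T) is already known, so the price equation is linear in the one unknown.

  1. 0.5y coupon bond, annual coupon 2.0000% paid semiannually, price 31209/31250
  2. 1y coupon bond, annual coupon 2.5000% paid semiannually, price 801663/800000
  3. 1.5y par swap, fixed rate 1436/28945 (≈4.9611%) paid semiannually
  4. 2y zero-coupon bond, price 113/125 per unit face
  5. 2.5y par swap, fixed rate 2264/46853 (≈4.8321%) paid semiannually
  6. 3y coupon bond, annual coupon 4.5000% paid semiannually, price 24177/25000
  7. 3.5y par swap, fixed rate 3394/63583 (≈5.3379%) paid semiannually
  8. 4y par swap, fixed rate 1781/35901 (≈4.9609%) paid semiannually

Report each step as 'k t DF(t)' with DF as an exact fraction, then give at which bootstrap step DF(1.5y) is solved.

step 1 [0.5y] bond c/2=1/100: DF=(31209/31250 − 1/100·(0))/(1+1/100) = 618/625 ≈ 0.988800
step 2 [1y] bond c/2=1/80: DF=(801663/800000 − 1/80·(0.988800))/(1+1/80) = 391/400 ≈ 0.977500
step 3 [1.5y] swap r/2=718/28945: DF=(1 − 718/28945·(0.988800+0.977500))/(1+718/28945) = 4641/5000 ≈ 0.928200
step 4 [2y] zero: DF = P = 113/125 ≈ 0.904000
step 5 [2.5y] swap r/2=1132/46853: DF=(1 − 1132/46853·(0.988800+0.977500+0.928200+0.904000))/(1+1132/46853) = 2217/2500 ≈ 0.886800
step 6 [3y] bond c/2=9/400: DF=(24177/25000 − 9/400·(0.988800+0.977500+0.928200+0.904000+0.886800))/(1+9/400) = 8427/10000 ≈ 0.842700
step 7 [3.5y] swap r/2=1697/63583: DF=(1 − 1697/63583·(0.988800+0.977500+0.928200+0.904000+0.886800+0.842700))/(1+1697/63583) = 8303/10000 ≈ 0.830300
step 8 [4y] swap r/2=1781/71802: DF=(1 − 1781/71802·(0.988800+0.977500+0.928200+0.904000+0.886800+0.842700+0.830300))/(1+1781/71802) = 8219/10000 ≈ 0.821900

1 1/2 618/625
2 1 391/400
3 3/2 4641/5000
4 2 113/125
5 5/2 2217/2500
6 3 8427/10000
7 7/2 8303/10000
8 4 8219/10000
DF(1.5y) is solved at step 3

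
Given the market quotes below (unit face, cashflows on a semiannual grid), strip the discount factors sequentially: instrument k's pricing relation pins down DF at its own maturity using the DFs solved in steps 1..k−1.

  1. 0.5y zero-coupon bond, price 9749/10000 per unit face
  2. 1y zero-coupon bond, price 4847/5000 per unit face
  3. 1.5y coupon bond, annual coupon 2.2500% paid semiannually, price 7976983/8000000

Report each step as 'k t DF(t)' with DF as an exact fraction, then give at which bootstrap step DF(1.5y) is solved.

step 1 [0.5y] zero: DF = P = 9749/10000 ≈ 0.974900
step 2 [1y] zero: DF = P = 4847/5000 ≈ 0.969400
step 3 [1.5y] bond c/2=9/800: DF=(7976983/8000000 − 9/800·(0.974900+0.969400))/(1+9/800) = 2411/2500 ≈ 0.964400

1 1/2 9749/10000
2 1 4847/5000
3 3/2 2411/2500
DF(1.5y) is solved at step 3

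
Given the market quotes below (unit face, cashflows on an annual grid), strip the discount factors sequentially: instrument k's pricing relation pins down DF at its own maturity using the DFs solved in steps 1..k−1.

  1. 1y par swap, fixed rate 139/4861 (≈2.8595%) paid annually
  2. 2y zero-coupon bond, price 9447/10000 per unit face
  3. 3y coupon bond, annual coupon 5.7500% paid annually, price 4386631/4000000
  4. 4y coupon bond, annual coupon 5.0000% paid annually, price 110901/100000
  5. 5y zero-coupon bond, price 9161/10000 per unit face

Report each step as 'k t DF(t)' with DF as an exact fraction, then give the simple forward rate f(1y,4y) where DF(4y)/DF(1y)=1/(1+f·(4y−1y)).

1 1 4861/5000
2 2 9447/10000
3 3 583/625
4 4 1841/2000
5 5 9161/10000
f(1y,4y) = ((4861/5000)/(1841/2000) − 1)/(3) = 517/27615 ≈ 1.8722%

step 1 [1y] swap r/1=139/4861: DF=(1 − 139/4861·(0))/(1+139/4861) = 4861/5000 ≈ 0.972200
step 2 [2y] zero: DF = P = 9447/10000 ≈ 0.944700
step 3 [3y] bond c/1=23/400: DF=(4386631/4000000 − 23/400·(0.972200+0.944700))/(1+23/400) = 583/625 ≈ 0.932800
step 4 [4y] bond c/1=1/20: DF=(110901/100000 − 1/20·(0.972200+0.944700+0.932800))/(1+1/20) = 1841/2000 ≈ 0.920500
step 5 [5y] zero: DF = P = 9161/10000 ≈ 0.916100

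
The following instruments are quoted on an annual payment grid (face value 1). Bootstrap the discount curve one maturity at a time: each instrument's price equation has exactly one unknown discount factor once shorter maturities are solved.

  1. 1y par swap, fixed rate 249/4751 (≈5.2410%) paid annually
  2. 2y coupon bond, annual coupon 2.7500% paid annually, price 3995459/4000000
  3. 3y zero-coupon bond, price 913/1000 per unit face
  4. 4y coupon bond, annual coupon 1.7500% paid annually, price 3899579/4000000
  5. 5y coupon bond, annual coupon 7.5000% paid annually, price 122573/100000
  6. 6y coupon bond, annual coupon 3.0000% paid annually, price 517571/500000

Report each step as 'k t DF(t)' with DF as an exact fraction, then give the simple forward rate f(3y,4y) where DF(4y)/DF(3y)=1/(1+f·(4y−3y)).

step 1 [1y] swap r/1=249/4751: DF=(1 − 249/4751·(0))/(1+249/4751) = 4751/5000 ≈ 0.950200
step 2 [2y] bond c/1=11/400: DF=(3995459/4000000 − 11/400·(0.950200))/(1+11/400) = 9467/10000 ≈ 0.946700
step 3 [3y] zero: DF = P = 913/1000 ≈ 0.913000
step 4 [4y] bond c/1=7/400: DF=(3899579/4000000 − 7/400·(0.950200+0.946700+0.913000))/(1+7/400) = 4549/5000 ≈ 0.909800
step 5 [5y] bond c/1=3/40: DF=(122573/100000 − 3/40·(0.950200+0.946700+0.913000+0.909800))/(1+3/40) = 8807/10000 ≈ 0.880700
step 6 [6y] bond c/1=3/100: DF=(517571/500000 − 3/100·(0.950200+0.946700+0.913000+0.909800+0.880700))/(1+3/100) = 871/1000 ≈ 0.871000

1 1 4751/5000
2 2 9467/10000
3 3 913/1000
4 4 4549/5000
5 5 8807/10000
6 6 871/1000
f(3y,4y) = ((913/1000)/(4549/5000) − 1)/(1) = 16/4549 ≈ 0.3517%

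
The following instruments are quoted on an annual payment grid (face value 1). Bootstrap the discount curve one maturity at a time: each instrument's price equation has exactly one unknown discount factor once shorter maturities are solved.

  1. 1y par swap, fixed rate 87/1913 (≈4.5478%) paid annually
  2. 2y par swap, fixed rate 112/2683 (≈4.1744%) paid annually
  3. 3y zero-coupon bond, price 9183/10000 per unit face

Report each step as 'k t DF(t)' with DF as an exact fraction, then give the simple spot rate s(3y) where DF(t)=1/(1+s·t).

1 1 1913/2000
2 2 576/625
3 3 9183/10000
s(3y) = (1/(9183/10000) − 1)/(3) = 817/27549 ≈ 2.9656%

step 1 [1y] swap r/1=87/1913: DF=(1 − 87/1913·(0))/(1+87/1913) = 1913/2000 ≈ 0.956500
step 2 [2y] swap r/1=112/2683: DF=(1 − 112/2683·(0.956500))/(1+112/2683) = 576/625 ≈ 0.921600
step 3 [3y] zero: DF = P = 9183/10000 ≈ 0.918300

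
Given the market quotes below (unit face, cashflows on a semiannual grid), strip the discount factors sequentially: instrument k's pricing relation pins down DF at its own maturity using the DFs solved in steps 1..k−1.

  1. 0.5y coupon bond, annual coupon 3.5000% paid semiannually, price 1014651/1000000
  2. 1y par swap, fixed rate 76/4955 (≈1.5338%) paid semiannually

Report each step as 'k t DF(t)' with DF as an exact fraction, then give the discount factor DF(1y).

1 1/2 2493/2500
2 1 1231/1250
DF(1y) = 1231/1250 ≈ 0.984800

step 1 [0.5y] bond c/2=7/400: DF=(1014651/1000000 − 7/400·(0))/(1+7/400) = 2493/2500 ≈ 0.997200
step 2 [1y] swap r/2=38/4955: DF=(1 − 38/4955·(0.997200))/(1+38/4955) = 1231/1250 ≈ 0.984800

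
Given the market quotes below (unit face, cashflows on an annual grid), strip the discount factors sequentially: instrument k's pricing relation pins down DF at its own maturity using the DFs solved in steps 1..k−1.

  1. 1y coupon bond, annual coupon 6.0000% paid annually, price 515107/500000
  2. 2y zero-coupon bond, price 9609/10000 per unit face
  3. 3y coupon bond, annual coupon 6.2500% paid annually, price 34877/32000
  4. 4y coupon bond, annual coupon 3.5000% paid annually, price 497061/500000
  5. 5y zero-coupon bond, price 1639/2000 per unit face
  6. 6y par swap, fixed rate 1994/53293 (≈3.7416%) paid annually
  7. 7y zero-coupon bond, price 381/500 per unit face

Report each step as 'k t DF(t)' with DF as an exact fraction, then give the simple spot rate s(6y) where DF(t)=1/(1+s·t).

1 1 9719/10000
2 2 9609/10000
3 3 9121/10000
4 4 8643/10000
5 5 1639/2000
6 6 4003/5000
7 7 381/500
s(6y) = (1/(4003/5000) − 1)/(6) = 997/24018 ≈ 4.1511%

step 1 [1y] bond c/1=3/50: DF=(515107/500000 − 3/50·(0))/(1+3/50) = 9719/10000 ≈ 0.971900
step 2 [2y] zero: DF = P = 9609/10000 ≈ 0.960900
step 3 [3y] bond c/1=1/16: DF=(34877/32000 − 1/16·(0.971900+0.960900))/(1+1/16) = 9121/10000 ≈ 0.912100
step 4 [4y] bond c/1=7/200: DF=(497061/500000 − 7/200·(0.971900+0.960900+0.912100))/(1+7/200) = 8643/10000 ≈ 0.864300
step 5 [5y] zero: DF = P = 1639/2000 ≈ 0.819500
step 6 [6y] swap r/1=1994/53293: DF=(1 − 1994/53293·(0.971900+0.960900+0.912100+0.864300+0.819500))/(1+1994/53293) = 4003/5000 ≈ 0.800600
step 7 [7y] zero: DF = P = 381/500 ≈ 0.762000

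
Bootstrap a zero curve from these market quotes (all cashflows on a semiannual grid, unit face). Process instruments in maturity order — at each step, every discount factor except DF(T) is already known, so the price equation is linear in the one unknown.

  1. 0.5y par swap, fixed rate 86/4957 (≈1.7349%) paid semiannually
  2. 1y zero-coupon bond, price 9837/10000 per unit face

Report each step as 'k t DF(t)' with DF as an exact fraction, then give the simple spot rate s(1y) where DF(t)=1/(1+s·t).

1 1/2 4957/5000
2 1 9837/10000
s(1y) = (1/(9837/10000) − 1)/(1) = 163/9837 ≈ 1.6570%

step 1 [0.5y] swap r/2=43/4957: DF=(1 − 43/4957·(0))/(1+43/4957) = 4957/5000 ≈ 0.991400
step 2 [1y] zero: DF = P = 9837/10000 ≈ 0.983700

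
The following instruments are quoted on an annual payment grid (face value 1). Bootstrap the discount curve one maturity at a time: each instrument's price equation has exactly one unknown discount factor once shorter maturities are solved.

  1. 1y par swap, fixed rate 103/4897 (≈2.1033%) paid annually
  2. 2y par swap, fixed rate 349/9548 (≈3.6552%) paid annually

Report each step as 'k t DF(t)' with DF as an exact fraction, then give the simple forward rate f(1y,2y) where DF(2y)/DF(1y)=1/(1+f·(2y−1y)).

step 1 [1y] swap r/1=103/4897: DF=(1 − 103/4897·(0))/(1+103/4897) = 4897/5000 ≈ 0.979400
step 2 [2y] swap r/1=349/9548: DF=(1 − 349/9548·(0.979400))/(1+349/9548) = 4651/5000 ≈ 0.930200

1 1 4897/5000
2 2 4651/5000
f(1y,2y) = ((4897/5000)/(4651/5000) − 1)/(1) = 246/4651 ≈ 5.2892%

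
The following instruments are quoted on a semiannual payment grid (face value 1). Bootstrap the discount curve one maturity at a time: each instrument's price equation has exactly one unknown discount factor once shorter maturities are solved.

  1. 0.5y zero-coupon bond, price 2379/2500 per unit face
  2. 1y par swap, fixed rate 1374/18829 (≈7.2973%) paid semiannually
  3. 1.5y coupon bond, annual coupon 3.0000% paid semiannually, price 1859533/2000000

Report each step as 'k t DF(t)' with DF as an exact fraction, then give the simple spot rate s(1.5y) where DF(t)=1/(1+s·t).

step 1 [0.5y] zero: DF = P = 2379/2500 ≈ 0.951600
step 2 [1y] swap r/2=687/18829: DF=(1 − 687/18829·(0.951600))/(1+687/18829) = 9313/10000 ≈ 0.931300
step 3 [1.5y] bond c/2=3/200: DF=(1859533/2000000 − 3/200·(0.951600+0.931300))/(1+3/200) = 4441/5000 ≈ 0.888200

1 1/2 2379/2500
2 1 9313/10000
3 3/2 4441/5000
s(1.5y) = (1/(4441/5000) − 1)/(3/2) = 1118/13323 ≈ 8.3915%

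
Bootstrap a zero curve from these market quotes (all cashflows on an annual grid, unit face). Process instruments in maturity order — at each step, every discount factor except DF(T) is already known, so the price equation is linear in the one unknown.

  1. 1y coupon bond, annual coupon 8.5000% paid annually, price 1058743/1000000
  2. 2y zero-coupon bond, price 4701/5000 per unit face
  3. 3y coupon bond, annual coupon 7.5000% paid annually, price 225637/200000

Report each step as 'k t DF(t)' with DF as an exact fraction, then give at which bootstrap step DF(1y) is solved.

1 1 4879/5000
2 2 4701/5000
3 3 4579/5000
DF(1y) is solved at step 1

step 1 [1y] bond c/1=17/200: DF=(1058743/1000000 − 17/200·(0))/(1+17/200) = 4879/5000 ≈ 0.975800
step 2 [2y] zero: DF = P = 4701/5000 ≈ 0.940200
step 3 [3y] bond c/1=3/40: DF=(225637/200000 − 3/40·(0.975800+0.940200))/(1+3/40) = 4579/5000 ≈ 0.915800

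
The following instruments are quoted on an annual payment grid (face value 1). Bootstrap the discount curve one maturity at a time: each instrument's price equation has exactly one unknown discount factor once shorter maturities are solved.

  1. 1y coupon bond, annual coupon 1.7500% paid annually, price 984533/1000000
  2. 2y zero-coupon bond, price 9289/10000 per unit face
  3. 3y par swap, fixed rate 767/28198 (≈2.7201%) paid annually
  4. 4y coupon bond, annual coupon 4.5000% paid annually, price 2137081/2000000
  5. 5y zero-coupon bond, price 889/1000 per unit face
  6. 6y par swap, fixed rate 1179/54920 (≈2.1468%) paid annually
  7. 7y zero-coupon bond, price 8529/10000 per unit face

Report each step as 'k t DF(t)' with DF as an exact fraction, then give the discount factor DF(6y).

step 1 [1y] bond c/1=7/400: DF=(984533/1000000 − 7/400·(0))/(1+7/400) = 2419/2500 ≈ 0.967600
step 2 [2y] zero: DF = P = 9289/10000 ≈ 0.928900
step 3 [3y] swap r/1=767/28198: DF=(1 − 767/28198·(0.967600+0.928900))/(1+767/28198) = 9233/10000 ≈ 0.923300
step 4 [4y] bond c/1=9/200: DF=(2137081/2000000 − 9/200·(0.967600+0.928900+0.923300))/(1+9/200) = 9011/10000 ≈ 0.901100
step 5 [5y] zero: DF = P = 889/1000 ≈ 0.889000
step 6 [6y] swap r/1=1179/54920: DF=(1 − 1179/54920·(0.967600+0.928900+0.923300+0.901100+0.889000))/(1+1179/54920) = 8821/10000 ≈ 0.882100
step 7 [7y] zero: DF = P = 8529/10000 ≈ 0.852900

1 1 2419/2500
2 2 9289/10000
3 3 9233/10000
4 4 9011/10000
5 5 889/1000
6 6 8821/10000
7 7 8529/10000
DF(6y) = 8821/10000 ≈ 0.882100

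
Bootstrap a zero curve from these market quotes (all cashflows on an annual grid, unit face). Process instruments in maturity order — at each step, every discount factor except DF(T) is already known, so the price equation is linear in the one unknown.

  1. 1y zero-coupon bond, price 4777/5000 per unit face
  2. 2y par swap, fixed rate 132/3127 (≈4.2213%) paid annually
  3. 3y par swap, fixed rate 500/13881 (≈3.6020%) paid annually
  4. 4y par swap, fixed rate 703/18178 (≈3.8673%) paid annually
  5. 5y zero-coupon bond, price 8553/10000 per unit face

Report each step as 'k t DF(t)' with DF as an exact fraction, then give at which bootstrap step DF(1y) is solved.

step 1 [1y] zero: DF = P = 4777/5000 ≈ 0.955400
step 2 [2y] swap r/1=132/3127: DF=(1 − 132/3127·(0.955400))/(1+132/3127) = 1151/1250 ≈ 0.920800
step 3 [3y] swap r/1=500/13881: DF=(1 − 500/13881·(0.955400+0.920800))/(1+500/13881) = 9/10 ≈ 0.900000
step 4 [4y] swap r/1=703/18178: DF=(1 − 703/18178·(0.955400+0.920800+0.900000))/(1+703/18178) = 4297/5000 ≈ 0.859400
step 5 [5y] zero: DF = P = 8553/10000 ≈ 0.855300

1 1 4777/5000
2 2 1151/1250
3 3 9/10
4 4 4297/5000
5 5 8553/10000
DF(1y) is solved at step 1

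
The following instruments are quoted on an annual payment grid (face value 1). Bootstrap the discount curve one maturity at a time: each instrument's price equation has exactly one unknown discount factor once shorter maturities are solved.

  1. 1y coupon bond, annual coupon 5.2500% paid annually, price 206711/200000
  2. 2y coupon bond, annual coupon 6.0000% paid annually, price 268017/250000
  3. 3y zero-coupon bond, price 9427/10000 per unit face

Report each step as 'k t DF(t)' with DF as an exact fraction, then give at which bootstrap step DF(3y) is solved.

1 1 491/500
2 2 4779/5000
3 3 9427/10000
DF(3y) is solved at step 3

step 1 [1y] bond c/1=21/400: DF=(206711/200000 − 21/400·(0))/(1+21/400) = 491/500 ≈ 0.982000
step 2 [2y] bond c/1=3/50: DF=(268017/250000 − 3/50·(0.982000))/(1+3/50) = 4779/5000 ≈ 0.955800
step 3 [3y] zero: DF = P = 9427/10000 ≈ 0.942700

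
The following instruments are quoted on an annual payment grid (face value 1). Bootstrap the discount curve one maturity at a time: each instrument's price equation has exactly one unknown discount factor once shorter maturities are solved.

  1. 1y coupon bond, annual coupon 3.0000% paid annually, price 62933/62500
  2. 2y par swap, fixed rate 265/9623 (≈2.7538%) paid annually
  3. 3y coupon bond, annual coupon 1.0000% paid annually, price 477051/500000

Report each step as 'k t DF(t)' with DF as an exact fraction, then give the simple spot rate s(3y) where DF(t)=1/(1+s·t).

1 1 611/625
2 2 947/1000
3 3 1157/1250
s(3y) = (1/(1157/1250) − 1)/(3) = 31/1157 ≈ 2.6793%

step 1 [1y] bond c/1=3/100: DF=(62933/62500 − 3/100·(0))/(1+3/100) = 611/625 ≈ 0.977600
step 2 [2y] swap r/1=265/9623: DF=(1 − 265/9623·(0.977600))/(1+265/9623) = 947/1000 ≈ 0.947000
step 3 [3y] bond c/1=1/100: DF=(477051/500000 − 1/100·(0.977600+0.947000))/(1+1/100) = 1157/1250 ≈ 0.925600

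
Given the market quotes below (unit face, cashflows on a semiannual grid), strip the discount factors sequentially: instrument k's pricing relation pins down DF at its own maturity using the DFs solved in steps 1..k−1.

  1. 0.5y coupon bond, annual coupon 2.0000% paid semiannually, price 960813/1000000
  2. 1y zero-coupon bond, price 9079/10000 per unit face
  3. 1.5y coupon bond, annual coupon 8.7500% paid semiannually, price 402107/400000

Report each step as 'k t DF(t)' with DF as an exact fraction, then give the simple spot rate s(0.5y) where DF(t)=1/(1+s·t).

1 1/2 9513/10000
2 1 9079/10000
3 3/2 2213/2500
s(0.5y) = (1/(9513/10000) − 1)/(1/2) = 974/9513 ≈ 10.2386%

step 1 [0.5y] bond c/2=1/100: DF=(960813/1000000 − 1/100·(0))/(1+1/100) = 9513/10000 ≈ 0.951300
step 2 [1y] zero: DF = P = 9079/10000 ≈ 0.907900
step 3 [1.5y] bond c/2=7/160: DF=(402107/400000 − 7/160·(0.951300+0.907900))/(1+7/160) = 2213/2500 ≈ 0.885200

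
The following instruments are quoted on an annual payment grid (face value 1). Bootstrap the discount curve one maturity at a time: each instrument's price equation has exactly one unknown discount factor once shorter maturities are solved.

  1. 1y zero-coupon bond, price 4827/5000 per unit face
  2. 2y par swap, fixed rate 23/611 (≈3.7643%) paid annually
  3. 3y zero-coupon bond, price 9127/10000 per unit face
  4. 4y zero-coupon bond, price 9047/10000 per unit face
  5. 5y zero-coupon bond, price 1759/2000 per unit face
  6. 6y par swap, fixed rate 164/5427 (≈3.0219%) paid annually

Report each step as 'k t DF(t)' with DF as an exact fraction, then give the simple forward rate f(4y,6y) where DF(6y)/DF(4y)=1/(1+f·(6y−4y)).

1 1 4827/5000
2 2 9287/10000
3 3 9127/10000
4 4 9047/10000
5 5 1759/2000
6 6 209/250
f(4y,6y) = ((9047/10000)/(209/250) − 1)/(2) = 687/16720 ≈ 4.1089%

step 1 [1y] zero: DF = P = 4827/5000 ≈ 0.965400
step 2 [2y] swap r/1=23/611: DF=(1 − 23/611·(0.965400))/(1+23/611) = 9287/10000 ≈ 0.928700
step 3 [3y] zero: DF = P = 9127/10000 ≈ 0.912700
step 4 [4y] zero: DF = P = 9047/10000 ≈ 0.904700
step 5 [5y] zero: DF = P = 1759/2000 ≈ 0.879500
step 6 [6y] swap r/1=164/5427: DF=(1 − 164/5427·(0.965400+0.928700+0.912700+0.904700+0.879500))/(1+164/5427) = 209/250 ≈ 0.836000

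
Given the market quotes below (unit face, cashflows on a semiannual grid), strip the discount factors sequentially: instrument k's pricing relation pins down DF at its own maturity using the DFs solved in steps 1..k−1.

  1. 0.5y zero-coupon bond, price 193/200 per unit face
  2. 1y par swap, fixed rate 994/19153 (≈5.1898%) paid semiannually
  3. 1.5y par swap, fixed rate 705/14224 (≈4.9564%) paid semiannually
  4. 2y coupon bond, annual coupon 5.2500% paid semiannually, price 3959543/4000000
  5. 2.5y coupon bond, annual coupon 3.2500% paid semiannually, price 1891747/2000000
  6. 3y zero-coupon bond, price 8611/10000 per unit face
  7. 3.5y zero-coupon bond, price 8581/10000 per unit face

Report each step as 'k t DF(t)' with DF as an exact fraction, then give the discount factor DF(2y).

1 1/2 193/200
2 1 9503/10000
3 3/2 1859/2000
4 2 4459/5000
5 5/2 871/1000
6 3 8611/10000
7 7/2 8581/10000
DF(2y) = 4459/5000 ≈ 0.891800

step 1 [0.5y] zero: DF = P = 193/200 ≈ 0.965000
step 2 [1y] swap r/2=497/19153: DF=(1 − 497/19153·(0.965000))/(1+497/19153) = 9503/10000 ≈ 0.950300
step 3 [1.5y] swap r/2=705/28448: DF=(1 − 705/28448·(0.965000+0.950300))/(1+705/28448) = 1859/2000 ≈ 0.929500
step 4 [2y] bond c/2=21/800: DF=(3959543/4000000 − 21/800·(0.965000+0.950300+0.929500))/(1+21/800) = 4459/5000 ≈ 0.891800
step 5 [2.5y] bond c/2=13/800: DF=(1891747/2000000 − 13/800·(0.965000+0.950300+0.929500+0.891800))/(1+13/800) = 871/1000 ≈ 0.871000
step 6 [3y] zero: DF = P = 8611/10000 ≈ 0.861100
step 7 [3.5y] zero: DF = P = 8581/10000 ≈ 0.858100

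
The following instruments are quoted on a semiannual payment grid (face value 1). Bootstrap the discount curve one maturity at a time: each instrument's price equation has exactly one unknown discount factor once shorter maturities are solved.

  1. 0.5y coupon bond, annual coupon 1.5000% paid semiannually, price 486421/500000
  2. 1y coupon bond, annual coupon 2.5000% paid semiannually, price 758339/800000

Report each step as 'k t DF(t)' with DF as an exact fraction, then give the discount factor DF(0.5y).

1 1/2 1207/1250
2 1 9243/10000
DF(0.5y) = 1207/1250 ≈ 0.965600

step 1 [0.5y] bond c/2=3/400: DF=(486421/500000 − 3/400·(0))/(1+3/400) = 1207/1250 ≈ 0.965600
step 2 [1y] bond c/2=1/80: DF=(758339/800000 − 1/80·(0.965600))/(1+1/80) = 9243/10000 ≈ 0.924300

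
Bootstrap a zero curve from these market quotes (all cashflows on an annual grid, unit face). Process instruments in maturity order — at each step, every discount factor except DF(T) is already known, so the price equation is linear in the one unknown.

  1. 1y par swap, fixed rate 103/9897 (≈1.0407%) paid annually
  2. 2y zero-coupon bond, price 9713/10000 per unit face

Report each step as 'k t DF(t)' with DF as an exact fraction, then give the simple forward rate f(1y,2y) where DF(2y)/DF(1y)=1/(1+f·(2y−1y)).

1 1 9897/10000
2 2 9713/10000
f(1y,2y) = ((9897/10000)/(9713/10000) − 1)/(1) = 184/9713 ≈ 1.8944%

step 1 [1y] swap r/1=103/9897: DF=(1 − 103/9897·(0))/(1+103/9897) = 9897/10000 ≈ 0.989700
step 2 [2y] zero: DF = P = 9713/10000 ≈ 0.971300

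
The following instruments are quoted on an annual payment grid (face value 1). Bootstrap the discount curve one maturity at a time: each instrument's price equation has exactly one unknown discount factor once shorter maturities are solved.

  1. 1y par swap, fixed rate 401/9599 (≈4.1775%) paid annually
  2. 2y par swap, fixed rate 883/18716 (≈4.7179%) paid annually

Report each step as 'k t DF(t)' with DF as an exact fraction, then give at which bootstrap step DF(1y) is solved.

1 1 9599/10000
2 2 9117/10000
DF(1y) is solved at step 1

step 1 [1y] swap r/1=401/9599: DF=(1 − 401/9599·(0))/(1+401/9599) = 9599/10000 ≈ 0.959900
step 2 [2y] swap r/1=883/18716: DF=(1 − 883/18716·(0.959900))/(1+883/18716) = 9117/10000 ≈ 0.911700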